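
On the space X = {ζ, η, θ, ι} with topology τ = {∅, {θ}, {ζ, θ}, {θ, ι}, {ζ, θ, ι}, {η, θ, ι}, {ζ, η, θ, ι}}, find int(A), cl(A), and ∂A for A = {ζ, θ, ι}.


int(A) = {ζ, θ, ι}, cl(A) = {ζ, η, θ, ι}, ∂A = {η}.

Closed sets in (X, τ) are complements of opens:
  closed(X, τ) = {∅, {ζ}, {η}, {ζ, η}, {η, ι}, {ζ, η, ι}, {ζ, η, θ, ι}}.
int(A) = ⋃ {U ∈ τ : U ⊆ A}. Opens contained in A: ∅, {θ}, {ζ, θ}, {θ, ι}, {ζ, θ, ι}.
Taking the union of these: int(A) = {ζ, θ, ι}.
cl(A) = ⋂ {C closed : A ⊆ C}. Closed sets containing A: {ζ, η, θ, ι}.
Intersecting these: cl(A) = {ζ, η, θ, ι}.
∂A = cl(A) ∖ int(A) = {ζ, η, θ, ι} ∖ {ζ, θ, ι} = {η}.


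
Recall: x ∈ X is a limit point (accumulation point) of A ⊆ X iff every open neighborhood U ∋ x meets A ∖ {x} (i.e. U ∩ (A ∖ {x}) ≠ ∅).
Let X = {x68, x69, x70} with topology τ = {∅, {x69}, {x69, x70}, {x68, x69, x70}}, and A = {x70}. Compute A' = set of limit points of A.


A' = {x68}

For each x ∈ X, list the open sets U ∈ τ with x ∈ U, then check whether U ∩ (A ∖ {x}) ≠ ∅ for every such U.
  x = x68: opens ∋ x are {x68, x69, x70}; each meets A ∖ {x68}, so x IS a limit point.
  x = x69: open {x69} ∋ x has {x69} ∩ (A ∖ {x69}) = ∅, so x is NOT a limit point.
  x = x70: open {x69, x70} ∋ x has {x69, x70} ∩ (A ∖ {x70}) = ∅, so x is NOT a limit point.
Collecting: A' = {x68}.


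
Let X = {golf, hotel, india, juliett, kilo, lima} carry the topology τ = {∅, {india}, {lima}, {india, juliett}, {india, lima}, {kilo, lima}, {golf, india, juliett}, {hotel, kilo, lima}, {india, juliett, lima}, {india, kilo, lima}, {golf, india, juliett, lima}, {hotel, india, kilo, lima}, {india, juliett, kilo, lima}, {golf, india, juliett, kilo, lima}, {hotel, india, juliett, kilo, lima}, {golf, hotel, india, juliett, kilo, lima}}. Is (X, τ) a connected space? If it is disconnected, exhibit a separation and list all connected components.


(X, τ) is disconnected; components = [{golf, india, juliett}, {hotel, kilo, lima}].

Find clopen sets (U ∈ τ with X ∖ U ∈ τ):
  U = ∅, X ∖ U = {golf, hotel, india, juliett, kilo, lima} — both open, so U is clopen.
  U = {golf, india, juliett}, X ∖ U = {hotel, kilo, lima} — both open, so U is clopen.
  U = {hotel, kilo, lima}, X ∖ U = {golf, india, juliett} — both open, so U is clopen.
  U = {golf, hotel, india, juliett, kilo, lima}, X ∖ U = ∅ — both open, so U is clopen.
Nontrivial clopen(s) exist: e.g. {golf, india, juliett}. So (X, τ) is disconnected.
Compute connected components by grouping points that agree on all clopens:
  component: {golf, india, juliett}
  component: {hotel, kilo, lima}


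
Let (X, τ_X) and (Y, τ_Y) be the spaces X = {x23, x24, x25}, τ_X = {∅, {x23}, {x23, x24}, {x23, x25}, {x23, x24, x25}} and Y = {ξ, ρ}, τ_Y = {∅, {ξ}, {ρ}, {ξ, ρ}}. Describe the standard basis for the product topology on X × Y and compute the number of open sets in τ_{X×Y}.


Basis B = {∅ × ∅, {x23} × {ξ}, {x23} × {ρ}, {x23} × {ξ, ρ}, {x23, x24} × {ξ}, {x23, x25} × {ξ}, {x23, x24} × {ρ}, {x23, x25} × {ρ}, {x23, x24, x25} × {ξ}, {x23, x24, x25} × {ρ}, {x23, x24} × {ξ, ρ}, {x23, x25} × {ξ, ρ}, {x23, x24, x25} × {ξ, ρ}}; |τ_{X×Y}| = 25.

Enumerate products U × V with U ∈ τ_X, V ∈ τ_Y (deduplicated):
  ∅ × ∅ = {} (∅)
  {x23} × {ξ} = {(x23,ξ)}
  {x23} × {ρ} = {(x23,ρ)}
  {x23} × {ξ, ρ} = {(x23,ξ), (x23,ρ)}
  {x23, x24} × {ξ} = {(x23,ξ), (x24,ξ)}
  {x23, x25} × {ξ} = {(x23,ξ), (x25,ξ)}
  {x23, x24} × {ρ} = {(x23,ρ), (x24,ρ)}
  {x23, x25} × {ρ} = {(x23,ρ), (x25,ρ)}
  {x23, x24, x25} × {ξ} = {(x23,ξ), (x24,ξ), (x25,ξ)}
  {x23, x24, x25} × {ρ} = {(x23,ρ), (x24,ρ), (x25,ρ)}
  {x23, x24} × {ξ, ρ} = {(x23,ξ), (x23,ρ), (x24,ξ), (x24,ρ)}
  {x23, x25} × {ξ, ρ} = {(x23,ξ), (x23,ρ), (x25,ξ), (x25,ρ)}
  {x23, x24, x25} × {ξ, ρ} = {(x23,ξ), (x23,ρ), (x24,ξ), (x24,ρ), (x25,ξ), (x25,ρ)}
These 13 distinct sets form the basis B.
Close under arbitrary unions to get τ_{X×Y}; counting gives |τ_{X×Y}| = 25.


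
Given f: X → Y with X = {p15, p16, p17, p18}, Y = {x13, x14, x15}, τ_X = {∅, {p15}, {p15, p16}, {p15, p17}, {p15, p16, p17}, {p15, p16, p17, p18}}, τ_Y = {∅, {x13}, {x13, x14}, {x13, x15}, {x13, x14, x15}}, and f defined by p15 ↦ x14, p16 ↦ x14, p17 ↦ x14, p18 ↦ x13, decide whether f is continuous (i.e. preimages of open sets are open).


f is NOT continuous.

Compute f^{-1}(U) for each U ∈ τ_Y:
  U = ∅: f^{-1}(U) = ∅ ∈ τ_X ✓.
  U = {x13}: f^{-1}(U) = {p18} ∉ τ_X ✗.
  U = {x13, x14}: f^{-1}(U) = {p15, p16, p17, p18} ∈ τ_X ✓.
  U = {x13, x15}: f^{-1}(U) = {p18} ∉ τ_X ✗.
  U = {x13, x14, x15}: f^{-1}(U) = {p15, p16, p17, p18} ∈ τ_X ✓.
Found U = {x13} with f^{-1}(U) = {p18} not in τ_X. Therefore f is NOT continuous.


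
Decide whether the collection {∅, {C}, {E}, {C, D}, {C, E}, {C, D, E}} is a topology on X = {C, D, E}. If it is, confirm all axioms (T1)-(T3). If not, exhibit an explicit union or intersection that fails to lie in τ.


τ IS a topology on X.

Axiom (T1): ∅ ∈ τ? Yes; X ∈ τ? Yes.
Axiom (T2/T3): check pairwise unions and intersections of members of τ.
All pairwise intersections and unions checked — each lies in τ. Therefore τ satisfies (T1), (T2), (T3): it IS a topology on X.


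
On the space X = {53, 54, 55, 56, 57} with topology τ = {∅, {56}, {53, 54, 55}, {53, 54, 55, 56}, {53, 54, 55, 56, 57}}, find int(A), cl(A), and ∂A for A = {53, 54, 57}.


int(A) = ∅, cl(A) = {53, 54, 55, 57}, ∂A = {53, 54, 55, 57}.

Closed sets in (X, τ) are complements of opens:
  closed(X, τ) = {∅, {57}, {56, 57}, {53, 54, 55, 57}, {53, 54, 55, 56, 57}}.
int(A) = ⋃ {U ∈ τ : U ⊆ A}. Opens contained in A: ∅.
Taking the union of these: int(A) = ∅.
cl(A) = ⋂ {C closed : A ⊆ C}. Closed sets containing A: {53, 54, 55, 57}, {53, 54, 55, 56, 57}.
Intersecting these: cl(A) = {53, 54, 55, 57}.
∂A = cl(A) ∖ int(A) = {53, 54, 55, 57} ∖ ∅ = {53, 54, 55, 57}.


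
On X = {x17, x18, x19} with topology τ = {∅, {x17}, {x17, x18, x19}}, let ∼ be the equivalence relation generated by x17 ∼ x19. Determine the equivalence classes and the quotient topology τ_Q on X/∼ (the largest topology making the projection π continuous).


X/∼ = {[x17=x19], [x18]}; |τ_Q| = 2.

Equivalence classes: [x17=x19], [x18].
Quotient map π: X → X/∼ sends x17 ↦ [x17=x19], x18 ↦ [x18], x19 ↦ [x17=x19].
For each subset V ⊆ X/∼, compute π^{-1}(V) ⊆ X and check whether π^{-1}(V) ∈ τ. V is open in τ_Q iff π^{-1}(V) ∈ τ.
  V = {}: π^{-1}(V) = ∅ ∈ τ ✓.
  V = {[x17=x19]}: π^{-1}(V) = {x17, x19} ∉ τ ✗.
  V = {[x18]}: π^{-1}(V) = {x18} ∉ τ ✗.
  V = {[x17=x19], [x18]}: π^{-1}(V) = {x17, x18, x19} ∈ τ ✓.
Open sets in the quotient: τ_Q = {{}, {[x17=x19], [x18]}} (2 elements).


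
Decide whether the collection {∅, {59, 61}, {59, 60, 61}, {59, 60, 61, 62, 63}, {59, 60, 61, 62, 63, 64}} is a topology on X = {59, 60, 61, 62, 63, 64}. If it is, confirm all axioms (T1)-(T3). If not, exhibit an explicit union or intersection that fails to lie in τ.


τ IS a topology on X.

Axiom (T1): ∅ ∈ τ? Yes; X ∈ τ? Yes.
Axiom (T2/T3): check pairwise unions and intersections of members of τ.
All pairwise intersections and unions checked — each lies in τ. Therefore τ satisfies (T1), (T2), (T3): it IS a topology on X.


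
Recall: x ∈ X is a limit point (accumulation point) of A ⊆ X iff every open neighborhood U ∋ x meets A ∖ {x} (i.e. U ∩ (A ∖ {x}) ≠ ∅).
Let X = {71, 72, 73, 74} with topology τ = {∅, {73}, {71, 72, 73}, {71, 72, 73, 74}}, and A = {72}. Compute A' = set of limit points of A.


A' = {71, 74}

For each x ∈ X, list the open sets U ∈ τ with x ∈ U, then check whether U ∩ (A ∖ {x}) ≠ ∅ for every such U.
  x = 71: opens ∋ x are {71, 72, 73}, {71, 72, 73, 74}; each meets A ∖ {71}, so x IS a limit point.
  x = 72: open {71, 72, 73} ∋ x has {71, 72, 73} ∩ (A ∖ {72}) = ∅, so x is NOT a limit point.
  x = 73: open {73} ∋ x has {73} ∩ (A ∖ {73}) = ∅, so x is NOT a limit point.
  x = 74: opens ∋ x are {71, 72, 73, 74}; each meets A ∖ {74}, so x IS a limit point.
Collecting: A' = {71, 74}.


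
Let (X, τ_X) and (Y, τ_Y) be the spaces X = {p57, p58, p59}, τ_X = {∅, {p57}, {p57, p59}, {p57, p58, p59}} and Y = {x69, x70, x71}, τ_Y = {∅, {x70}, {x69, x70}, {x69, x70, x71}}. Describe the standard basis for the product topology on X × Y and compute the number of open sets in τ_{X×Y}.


Basis B = {∅ × ∅, {p57} × {x70}, {p57} × {x69, x70}, {p57, p59} × {x70}, {p57} × {x69, x70, x71}, {p57, p58, p59} × {x70}, {p57, p59} × {x69, x70}, {p57, p59} × {x69, x70, x71}, {p57, p58, p59} × {x69, x70}, {p57, p58, p59} × {x69, x70, x71}}; |τ_{X×Y}| = 20.

Enumerate products U × V with U ∈ τ_X, V ∈ τ_Y (deduplicated):
  ∅ × ∅ = {} (∅)
  {p57} × {x70} = {(p57,x70)}
  {p57} × {x69, x70} = {(p57,x69), (p57,x70)}
  {p57, p59} × {x70} = {(p57,x70), (p59,x70)}
  {p57} × {x69, x70, x71} = {(p57,x69), (p57,x70), (p57,x71)}
  {p57, p58, p59} × {x70} = {(p57,x70), (p58,x70), (p59,x70)}
  {p57, p59} × {x69, x70} = {(p57,x69), (p57,x70), (p59,x69), (p59,x70)}
  {p57, p59} × {x69, x70, x71} = {(p57,x69), (p57,x70), (p57,x71), (p59,x69), (p59,x70), (p59,x71)}
  {p57, p58, p59} × {x69, x70} = {(p57,x69), (p57,x70), (p58,x69), (p58,x70), (p59,x69), (p59,x70)}
  {p57, p58, p59} × {x69, x70, x71} = {(p57,x69), (p57,x70), (p57,x71), (p58,x69), (p58,x70), (p58,x71), (p59,x69), (p59,x70), (p59,x71)}
These 10 distinct sets form the basis B.
Close under arbitrary unions to get τ_{X×Y}; counting gives |τ_{X×Y}| = 20.


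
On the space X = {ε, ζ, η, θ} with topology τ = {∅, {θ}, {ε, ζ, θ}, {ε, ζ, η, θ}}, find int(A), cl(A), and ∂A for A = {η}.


int(A) = ∅, cl(A) = {η}, ∂A = {η}.

Closed sets in (X, τ) are complements of opens:
  closed(X, τ) = {∅, {η}, {ε, ζ, η}, {ε, ζ, η, θ}}.
int(A) = ⋃ {U ∈ τ : U ⊆ A}. Opens contained in A: ∅.
Taking the union of these: int(A) = ∅.
cl(A) = ⋂ {C closed : A ⊆ C}. Closed sets containing A: {η}, {ε, ζ, η}, {ε, ζ, η, θ}.
Intersecting these: cl(A) = {η}.
∂A = cl(A) ∖ int(A) = {η} ∖ ∅ = {η}.


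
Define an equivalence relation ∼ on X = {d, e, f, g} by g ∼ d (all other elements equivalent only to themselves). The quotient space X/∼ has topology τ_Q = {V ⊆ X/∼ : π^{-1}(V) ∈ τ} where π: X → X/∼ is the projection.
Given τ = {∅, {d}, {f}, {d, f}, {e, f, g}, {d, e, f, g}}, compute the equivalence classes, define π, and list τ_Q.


X/∼ = {[d=g], [e], [f]}; |τ_Q| = 3.

Equivalence classes: [d=g], [e], [f].
Quotient map π: X → X/∼ sends d ↦ [d=g], e ↦ [e], f ↦ [f], g ↦ [d=g].
For each subset V ⊆ X/∼, compute π^{-1}(V) ⊆ X and check whether π^{-1}(V) ∈ τ. V is open in τ_Q iff π^{-1}(V) ∈ τ.
  V = {}: π^{-1}(V) = ∅ ∈ τ ✓.
  V = {[d=g]}: π^{-1}(V) = {d, g} ∉ τ ✗.
  V = {[e]}: π^{-1}(V) = {e} ∉ τ ✗.
  V = {[d=g], [e]}: π^{-1}(V) = {d, e, g} ∉ τ ✗.
  V = {[f]}: π^{-1}(V) = {f} ∈ τ ✓.
  V = {[d=g], [f]}: π^{-1}(V) = {d, f, g} ∉ τ ✗.
  V = {[e], [f]}: π^{-1}(V) = {e, f} ∉ τ ✗.
  V = {[d=g], [e], [f]}: π^{-1}(V) = {d, e, f, g} ∈ τ ✓.
Open sets in the quotient: τ_Q = {{}, {[f]}, {[d=g], [e], [f]}} (3 elements).


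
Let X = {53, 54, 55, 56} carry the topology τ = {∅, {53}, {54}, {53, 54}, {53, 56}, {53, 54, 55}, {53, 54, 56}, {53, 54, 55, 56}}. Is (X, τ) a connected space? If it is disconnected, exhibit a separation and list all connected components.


(X, τ) is connected.

Find clopen sets (U ∈ τ with X ∖ U ∈ τ):
  U = ∅, X ∖ U = {53, 54, 55, 56} — both open, so U is clopen.
  U = {53, 54, 55, 56}, X ∖ U = ∅ — both open, so U is clopen.
Only trivial clopens (∅ and X) exist, so (X, τ) is connected.
Compute connected components by grouping points that agree on all clopens:
  component: {53, 54, 55, 56}


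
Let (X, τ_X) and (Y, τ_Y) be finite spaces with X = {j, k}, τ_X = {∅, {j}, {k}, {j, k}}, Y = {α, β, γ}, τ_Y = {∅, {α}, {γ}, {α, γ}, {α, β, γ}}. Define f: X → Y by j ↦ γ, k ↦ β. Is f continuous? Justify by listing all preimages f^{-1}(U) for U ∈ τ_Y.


f IS continuous.

Compute f^{-1}(U) for each U ∈ τ_Y:
  U = ∅: f^{-1}(U) = ∅ ∈ τ_X ✓.
  U = {α}: f^{-1}(U) = ∅ ∈ τ_X ✓.
  U = {γ}: f^{-1}(U) = {j} ∈ τ_X ✓.
  U = {α, γ}: f^{-1}(U) = {j} ∈ τ_X ✓.
  U = {α, β, γ}: f^{-1}(U) = {j, k} ∈ τ_X ✓.
Every preimage lies in τ_X, so f IS continuous.


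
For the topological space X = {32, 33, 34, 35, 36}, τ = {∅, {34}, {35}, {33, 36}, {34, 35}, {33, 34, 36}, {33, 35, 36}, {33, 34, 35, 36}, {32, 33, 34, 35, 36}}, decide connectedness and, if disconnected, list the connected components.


(X, τ) is connected.

Find clopen sets (U ∈ τ with X ∖ U ∈ τ):
  U = ∅, X ∖ U = {32, 33, 34, 35, 36} — both open, so U is clopen.
  U = {32, 33, 34, 35, 36}, X ∖ U = ∅ — both open, so U is clopen.
Only trivial clopens (∅ and X) exist, so (X, τ) is connected.
Compute connected components by grouping points that agree on all clopens:
  component: {32, 33, 34, 35, 36}


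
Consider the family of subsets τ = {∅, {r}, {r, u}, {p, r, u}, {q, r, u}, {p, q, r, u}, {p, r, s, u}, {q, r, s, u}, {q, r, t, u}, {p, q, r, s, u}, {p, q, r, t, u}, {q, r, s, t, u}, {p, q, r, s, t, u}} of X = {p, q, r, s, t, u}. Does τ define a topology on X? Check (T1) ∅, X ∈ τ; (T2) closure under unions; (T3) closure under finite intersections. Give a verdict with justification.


τ is NOT a topology on X.

Axiom (T1): ∅ ∈ τ? Yes; X ∈ τ? Yes.
Axiom (T2/T3): check pairwise unions and intersections of members of τ.
Counterexample for (T3): {p, r, s, u} ∩ {q, r, s, u} = {r, s, u} ∉ τ. Therefore τ is NOT a topology.


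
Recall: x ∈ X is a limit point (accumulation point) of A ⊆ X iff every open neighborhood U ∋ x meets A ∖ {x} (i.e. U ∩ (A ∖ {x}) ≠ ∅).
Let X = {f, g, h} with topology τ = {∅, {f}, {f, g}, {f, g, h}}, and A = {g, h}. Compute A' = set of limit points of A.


A' = {h}

For each x ∈ X, list the open sets U ∈ τ with x ∈ U, then check whether U ∩ (A ∖ {x}) ≠ ∅ for every such U.
  x = f: open {f} ∋ x has {f} ∩ (A ∖ {f}) = ∅, so x is NOT a limit point.
  x = g: open {f, g} ∋ x has {f, g} ∩ (A ∖ {g}) = ∅, so x is NOT a limit point.
  x = h: opens ∋ x are {f, g, h}; each meets A ∖ {h}, so x IS a limit point.
Collecting: A' = {h}.


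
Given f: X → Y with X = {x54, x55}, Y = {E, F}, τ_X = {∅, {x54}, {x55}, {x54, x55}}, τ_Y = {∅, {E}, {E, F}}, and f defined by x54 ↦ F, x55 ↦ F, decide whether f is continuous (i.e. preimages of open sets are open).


f IS continuous.

Compute f^{-1}(U) for each U ∈ τ_Y:
  U = ∅: f^{-1}(U) = ∅ ∈ τ_X ✓.
  U = {E}: f^{-1}(U) = ∅ ∈ τ_X ✓.
  U = {E, F}: f^{-1}(U) = {x54, x55} ∈ τ_X ✓.
Every preimage lies in τ_X, so f IS continuous.


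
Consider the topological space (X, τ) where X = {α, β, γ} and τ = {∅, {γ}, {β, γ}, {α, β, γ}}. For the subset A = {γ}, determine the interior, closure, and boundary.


int(A) = {γ}, cl(A) = {α, β, γ}, ∂A = {α, β}.

Closed sets in (X, τ) are complements of opens:
  closed(X, τ) = {∅, {α}, {α, β}, {α, β, γ}}.
int(A) = ⋃ {U ∈ τ : U ⊆ A}. Opens contained in A: ∅, {γ}.
Taking the union of these: int(A) = {γ}.
cl(A) = ⋂ {C closed : A ⊆ C}. Closed sets containing A: {α, β, γ}.
Intersecting these: cl(A) = {α, β, γ}.
∂A = cl(A) ∖ int(A) = {α, β, γ} ∖ {γ} = {α, β}.


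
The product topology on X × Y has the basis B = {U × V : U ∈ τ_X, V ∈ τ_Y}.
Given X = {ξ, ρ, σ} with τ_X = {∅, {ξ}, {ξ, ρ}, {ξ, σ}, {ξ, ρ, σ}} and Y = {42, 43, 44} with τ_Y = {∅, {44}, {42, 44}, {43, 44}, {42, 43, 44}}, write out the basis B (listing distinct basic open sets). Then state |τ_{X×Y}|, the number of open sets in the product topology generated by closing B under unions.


Basis B = {∅ × ∅, {ξ} × {44}, {ξ} × {42, 44}, {ξ} × {43, 44}, {ξ, ρ} × {44}, {ξ, σ} × {44}, {ξ} × {42, 43, 44}, {ξ, ρ, σ} × {44}, {ξ, ρ} × {42, 44}, {ξ, σ} × {42, 44}, {ξ, ρ} × {43, 44}, {ξ, σ} × {43, 44}, {ξ, ρ} × {42, 43, 44}, {ξ, σ} × {42, 43, 44}, {ξ, ρ, σ} × {42, 44}, {ξ, ρ, σ} × {43, 44}, {ξ, ρ, σ} × {42, 43, 44}}; |τ_{X×Y}| = 48.

Enumerate products U × V with U ∈ τ_X, V ∈ τ_Y (deduplicated):
  ∅ × ∅ = {} (∅)
  {ξ} × {44} = {(ξ,44)}
  {ξ} × {42, 44} = {(ξ,42), (ξ,44)}
  {ξ} × {43, 44} = {(ξ,43), (ξ,44)}
  {ξ, ρ} × {44} = {(ξ,44), (ρ,44)}
  {ξ, σ} × {44} = {(ξ,44), (σ,44)}
  {ξ} × {42, 43, 44} = {(ξ,42), (ξ,43), (ξ,44)}
  {ξ, ρ, σ} × {44} = {(ξ,44), (ρ,44), (σ,44)}
  {ξ, ρ} × {42, 44} = {(ξ,42), (ξ,44), (ρ,42), (ρ,44)}
  {ξ, σ} × {42, 44} = {(ξ,42), (ξ,44), (σ,42), (σ,44)}
  {ξ, ρ} × {43, 44} = {(ξ,43), (ξ,44), (ρ,43), (ρ,44)}
  {ξ, σ} × {43, 44} = {(ξ,43), (ξ,44), (σ,43), (σ,44)}
  {ξ, ρ} × {42, 43, 44} = {(ξ,42), (ξ,43), (ξ,44), (ρ,42), (ρ,43), (ρ,44)}
  {ξ, σ} × {42, 43, 44} = {(ξ,42), (ξ,43), (ξ,44), (σ,42), (σ,43), (σ,44)}
  {ξ, ρ, σ} × {42, 44} = {(ξ,42), (ξ,44), (ρ,42), (ρ,44), (σ,42), (σ,44)}
  {ξ, ρ, σ} × {43, 44} = {(ξ,43), (ξ,44), (ρ,43), (ρ,44), (σ,43), (σ,44)}
  {ξ, ρ, σ} × {42, 43, 44} = {(ξ,42), (ξ,43), (ξ,44), (ρ,42), (ρ,43), (ρ,44), (σ,42), (σ,43), (σ,44)}
These 17 distinct sets form the basis B.
Close under arbitrary unions to get τ_{X×Y}; counting gives |τ_{X×Y}| = 48.


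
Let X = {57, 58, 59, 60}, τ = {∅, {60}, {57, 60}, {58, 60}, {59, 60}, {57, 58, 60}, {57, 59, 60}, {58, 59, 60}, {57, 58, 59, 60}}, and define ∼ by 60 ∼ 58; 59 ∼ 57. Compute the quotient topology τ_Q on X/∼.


X/∼ = {[57=59], [58=60]}; |τ_Q| = 3.

Equivalence classes: [57=59], [58=60].
Quotient map π: X → X/∼ sends 57 ↦ [57=59], 58 ↦ [58=60], 59 ↦ [57=59], 60 ↦ [58=60].
For each subset V ⊆ X/∼, compute π^{-1}(V) ⊆ X and check whether π^{-1}(V) ∈ τ. V is open in τ_Q iff π^{-1}(V) ∈ τ.
  V = {}: π^{-1}(V) = ∅ ∈ τ ✓.
  V = {[57=59]}: π^{-1}(V) = {57, 59} ∉ τ ✗.
  V = {[58=60]}: π^{-1}(V) = {58, 60} ∈ τ ✓.
  V = {[57=59], [58=60]}: π^{-1}(V) = {57, 58, 59, 60} ∈ τ ✓.
Open sets in the quotient: τ_Q = {{}, {[58=60]}, {[57=59], [58=60]}} (3 elements).


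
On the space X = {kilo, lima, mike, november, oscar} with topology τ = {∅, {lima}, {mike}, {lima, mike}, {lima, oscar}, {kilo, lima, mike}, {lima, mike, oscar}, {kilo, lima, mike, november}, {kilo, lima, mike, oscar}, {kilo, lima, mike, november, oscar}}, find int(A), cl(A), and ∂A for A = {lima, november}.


int(A) = {lima}, cl(A) = {kilo, lima, november, oscar}, ∂A = {kilo, november, oscar}.

Closed sets in (X, τ) are complements of opens:
  closed(X, τ) = {∅, {november}, {oscar}, {kilo, november}, {november, oscar}, {kilo, mike, november}, {kilo, november, oscar}, {kilo, lima, november, oscar}, {kilo, mike, november, oscar}, {kilo, lima, mike, november, oscar}}.
int(A) = ⋃ {U ∈ τ : U ⊆ A}. Opens contained in A: ∅, {lima}.
Taking the union of these: int(A) = {lima}.
cl(A) = ⋂ {C closed : A ⊆ C}. Closed sets containing A: {kilo, lima, november, oscar}, {kilo, lima, mike, november, oscar}.
Intersecting these: cl(A) = {kilo, lima, november, oscar}.
∂A = cl(A) ∖ int(A) = {kilo, lima, november, oscar} ∖ {lima} = {kilo, november, oscar}.


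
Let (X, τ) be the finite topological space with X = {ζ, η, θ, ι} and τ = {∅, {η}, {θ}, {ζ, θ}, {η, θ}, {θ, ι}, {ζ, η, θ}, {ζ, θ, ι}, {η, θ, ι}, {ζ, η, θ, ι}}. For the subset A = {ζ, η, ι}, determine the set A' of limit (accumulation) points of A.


A' = ∅

For each x ∈ X, list the open sets U ∈ τ with x ∈ U, then check whether U ∩ (A ∖ {x}) ≠ ∅ for every such U.
  x = ζ: open {ζ, θ} ∋ x has {ζ, θ} ∩ (A ∖ {ζ}) = ∅, so x is NOT a limit point.
  x = η: open {η} ∋ x has {η} ∩ (A ∖ {η}) = ∅, so x is NOT a limit point.
  x = θ: open {θ} ∋ x has {θ} ∩ (A ∖ {θ}) = ∅, so x is NOT a limit point.
  x = ι: open {θ, ι} ∋ x has {θ, ι} ∩ (A ∖ {ι}) = ∅, so x is NOT a limit point.
Collecting: A' = ∅.


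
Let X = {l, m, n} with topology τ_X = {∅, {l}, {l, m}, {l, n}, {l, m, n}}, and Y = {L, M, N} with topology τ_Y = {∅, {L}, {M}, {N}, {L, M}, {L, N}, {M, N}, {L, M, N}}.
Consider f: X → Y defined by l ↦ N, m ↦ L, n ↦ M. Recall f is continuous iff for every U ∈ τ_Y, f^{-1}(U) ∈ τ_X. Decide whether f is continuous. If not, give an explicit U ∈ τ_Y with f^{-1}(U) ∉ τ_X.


f is NOT continuous.

Compute f^{-1}(U) for each U ∈ τ_Y:
  U = ∅: f^{-1}(U) = ∅ ∈ τ_X ✓.
  U = {L}: f^{-1}(U) = {m} ∉ τ_X ✗.
  U = {M}: f^{-1}(U) = {n} ∉ τ_X ✗.
  U = {N}: f^{-1}(U) = {l} ∈ τ_X ✓.
  U = {L, M}: f^{-1}(U) = {m, n} ∉ τ_X ✗.
  U = {L, N}: f^{-1}(U) = {l, m} ∈ τ_X ✓.
  U = {M, N}: f^{-1}(U) = {l, n} ∈ τ_X ✓.
  U = {L, M, N}: f^{-1}(U) = {l, m, n} ∈ τ_X ✓.
Found U = {L} with f^{-1}(U) = {m} not in τ_X. Therefore f is NOT continuous.


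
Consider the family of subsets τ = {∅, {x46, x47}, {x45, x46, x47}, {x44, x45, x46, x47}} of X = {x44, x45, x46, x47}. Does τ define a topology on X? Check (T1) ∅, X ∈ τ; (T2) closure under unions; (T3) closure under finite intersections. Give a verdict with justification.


τ IS a topology on X.

Axiom (T1): ∅ ∈ τ? Yes; X ∈ τ? Yes.
Axiom (T2/T3): check pairwise unions and intersections of members of τ.
All pairwise intersections and unions checked — each lies in τ. Therefore τ satisfies (T1), (T2), (T3): it IS a topology on X.


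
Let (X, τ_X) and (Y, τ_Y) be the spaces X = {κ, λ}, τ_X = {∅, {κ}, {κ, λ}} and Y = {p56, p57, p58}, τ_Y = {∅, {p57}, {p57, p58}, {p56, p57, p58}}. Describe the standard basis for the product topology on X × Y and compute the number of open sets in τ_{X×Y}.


Basis B = {∅ × ∅, {κ} × {p57}, {κ} × {p57, p58}, {κ, λ} × {p57}, {κ} × {p56, p57, p58}, {κ, λ} × {p57, p58}, {κ, λ} × {p56, p57, p58}}; |τ_{X×Y}| = 10.

Enumerate products U × V with U ∈ τ_X, V ∈ τ_Y (deduplicated):
  ∅ × ∅ = {} (∅)
  {κ} × {p57} = {(κ,p57)}
  {κ} × {p57, p58} = {(κ,p57), (κ,p58)}
  {κ, λ} × {p57} = {(κ,p57), (λ,p57)}
  {κ} × {p56, p57, p58} = {(κ,p56), (κ,p57), (κ,p58)}
  {κ, λ} × {p57, p58} = {(κ,p57), (κ,p58), (λ,p57), (λ,p58)}
  {κ, λ} × {p56, p57, p58} = {(κ,p56), (κ,p57), (κ,p58), (λ,p56), (λ,p57), (λ,p58)}
These 7 distinct sets form the basis B.
Close under arbitrary unions to get τ_{X×Y}; counting gives |τ_{X×Y}| = 10.


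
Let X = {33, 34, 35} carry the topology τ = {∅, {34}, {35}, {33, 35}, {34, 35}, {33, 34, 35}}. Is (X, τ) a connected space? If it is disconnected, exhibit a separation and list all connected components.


(X, τ) is disconnected; components = [{34}, {33, 35}].

Find clopen sets (U ∈ τ with X ∖ U ∈ τ):
  U = ∅, X ∖ U = {33, 34, 35} — both open, so U is clopen.
  U = {34}, X ∖ U = {33, 35} — both open, so U is clopen.
  U = {33, 35}, X ∖ U = {34} — both open, so U is clopen.
  U = {33, 34, 35}, X ∖ U = ∅ — both open, so U is clopen.
Nontrivial clopen(s) exist: e.g. {33, 35}. So (X, τ) is disconnected.
Compute connected components by grouping points that agree on all clopens:
  component: {34}
  component: {33, 35}


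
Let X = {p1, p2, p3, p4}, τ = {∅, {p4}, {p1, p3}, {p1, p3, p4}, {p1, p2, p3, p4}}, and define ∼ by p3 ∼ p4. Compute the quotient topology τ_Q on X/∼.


X/∼ = {[p1], [p2], [p3=p4]}; |τ_Q| = 3.

Equivalence classes: [p1], [p2], [p3=p4].
Quotient map π: X → X/∼ sends p1 ↦ [p1], p2 ↦ [p2], p3 ↦ [p3=p4], p4 ↦ [p3=p4].
For each subset V ⊆ X/∼, compute π^{-1}(V) ⊆ X and check whether π^{-1}(V) ∈ τ. V is open in τ_Q iff π^{-1}(V) ∈ τ.
  V = {}: π^{-1}(V) = ∅ ∈ τ ✓.
  V = {[p1]}: π^{-1}(V) = {p1} ∉ τ ✗.
  V = {[p2]}: π^{-1}(V) = {p2} ∉ τ ✗.
  V = {[p1], [p2]}: π^{-1}(V) = {p1, p2} ∉ τ ✗.
  V = {[p3=p4]}: π^{-1}(V) = {p3, p4} ∉ τ ✗.
  V = {[p1], [p3=p4]}: π^{-1}(V) = {p1, p3, p4} ∈ τ ✓.
  V = {[p2], [p3=p4]}: π^{-1}(V) = {p2, p3, p4} ∉ τ ✗.
  V = {[p1], [p2], [p3=p4]}: π^{-1}(V) = {p1, p2, p3, p4} ∈ τ ✓.
Open sets in the quotient: τ_Q = {{}, {[p1], [p3=p4]}, {[p1], [p2], [p3=p4]}} (3 elements).


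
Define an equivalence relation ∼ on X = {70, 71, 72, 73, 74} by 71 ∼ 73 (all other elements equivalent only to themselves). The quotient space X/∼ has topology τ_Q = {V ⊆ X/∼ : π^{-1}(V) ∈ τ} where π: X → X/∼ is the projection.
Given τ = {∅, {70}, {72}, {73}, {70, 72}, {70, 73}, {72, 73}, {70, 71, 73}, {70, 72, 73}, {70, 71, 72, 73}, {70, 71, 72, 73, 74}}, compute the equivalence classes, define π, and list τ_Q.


X/∼ = {[70], [71=73], [72], [74]}; |τ_Q| = 7.

Equivalence classes: [70], [71=73], [72], [74].
Quotient map π: X → X/∼ sends 70 ↦ [70], 71 ↦ [71=73], 72 ↦ [72], 73 ↦ [71=73], 74 ↦ [74].
For each subset V ⊆ X/∼, compute π^{-1}(V) ⊆ X and check whether π^{-1}(V) ∈ τ. V is open in τ_Q iff π^{-1}(V) ∈ τ.
  V = {}: π^{-1}(V) = ∅ ∈ τ ✓.
  V = {[70]}: π^{-1}(V) = {70} ∈ τ ✓.
  V = {[71=73]}: π^{-1}(V) = {71, 73} ∉ τ ✗.
  V = {[70], [71=73]}: π^{-1}(V) = {70, 71, 73} ∈ τ ✓.
  V = {[72]}: π^{-1}(V) = {72} ∈ τ ✓.
  V = {[70], [72]}: π^{-1}(V) = {70, 72} ∈ τ ✓.
  V = {[71=73], [72]}: π^{-1}(V) = {71, 72, 73} ∉ τ ✗.
  V = {[70], [71=73], [72]}: π^{-1}(V) = {70, 71, 72, 73} ∈ τ ✓.
  V = {[74]}: π^{-1}(V) = {74} ∉ τ ✗.
  V = {[70], [74]}: π^{-1}(V) = {70, 74} ∉ τ ✗.
  V = {[71=73], [74]}: π^{-1}(V) = {71, 73, 74} ∉ τ ✗.
  V = {[70], [71=73], [74]}: π^{-1}(V) = {70, 71, 73, 74} ∉ τ ✗.
  V = {[72], [74]}: π^{-1}(V) = {72, 74} ∉ τ ✗.
  V = {[70], [72], [74]}: π^{-1}(V) = {70, 72, 74} ∉ τ ✗.
  V = {[71=73], [72], [74]}: π^{-1}(V) = {71, 72, 73, 74} ∉ τ ✗.
  V = {[70], [71=73], [72], [74]}: π^{-1}(V) = {70, 71, 72, 73, 74} ∈ τ ✓.
Open sets in the quotient: τ_Q = {{}, {[70]}, {[70], [71=73]}, {[72]}, {[70], [72]}, {[70], [71=73], [72]}, {[70], [71=73], [72], [74]}} (7 elements).


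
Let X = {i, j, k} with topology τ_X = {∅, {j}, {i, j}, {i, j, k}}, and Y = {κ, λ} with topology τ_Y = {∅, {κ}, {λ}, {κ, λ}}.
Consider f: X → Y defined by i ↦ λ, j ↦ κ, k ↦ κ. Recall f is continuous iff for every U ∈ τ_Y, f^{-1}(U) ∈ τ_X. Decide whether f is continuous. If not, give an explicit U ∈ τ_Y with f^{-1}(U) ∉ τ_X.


f is NOT continuous.

Compute f^{-1}(U) for each U ∈ τ_Y:
  U = ∅: f^{-1}(U) = ∅ ∈ τ_X ✓.
  U = {κ}: f^{-1}(U) = {j, k} ∉ τ_X ✗.
  U = {λ}: f^{-1}(U) = {i} ∉ τ_X ✗.
  U = {κ, λ}: f^{-1}(U) = {i, j, k} ∈ τ_X ✓.
Found U = {κ} with f^{-1}(U) = {j, k} not in τ_X. Therefore f is NOT continuous.


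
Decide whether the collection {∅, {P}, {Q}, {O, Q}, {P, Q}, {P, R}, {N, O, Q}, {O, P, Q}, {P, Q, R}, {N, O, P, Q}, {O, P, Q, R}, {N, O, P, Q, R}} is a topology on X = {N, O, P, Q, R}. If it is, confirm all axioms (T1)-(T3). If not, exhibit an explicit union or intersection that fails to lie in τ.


τ IS a topology on X.

Axiom (T1): ∅ ∈ τ? Yes; X ∈ τ? Yes.
Axiom (T2/T3): check pairwise unions and intersections of members of τ.
All pairwise intersections and unions checked — each lies in τ. Therefore τ satisfies (T1), (T2), (T3): it IS a topology on X.


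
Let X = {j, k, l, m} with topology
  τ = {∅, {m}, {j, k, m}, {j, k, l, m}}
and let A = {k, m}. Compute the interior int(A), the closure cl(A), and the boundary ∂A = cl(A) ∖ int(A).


int(A) = {m}, cl(A) = {j, k, l, m}, ∂A = {j, k, l}.

Closed sets in (X, τ) are complements of opens:
  closed(X, τ) = {∅, {l}, {j, k, l}, {j, k, l, m}}.
int(A) = ⋃ {U ∈ τ : U ⊆ A}. Opens contained in A: ∅, {m}.
Taking the union of these: int(A) = {m}.
cl(A) = ⋂ {C closed : A ⊆ C}. Closed sets containing A: {j, k, l, m}.
Intersecting these: cl(A) = {j, k, l, m}.
∂A = cl(A) ∖ int(A) = {j, k, l, m} ∖ {m} = {j, k, l}.


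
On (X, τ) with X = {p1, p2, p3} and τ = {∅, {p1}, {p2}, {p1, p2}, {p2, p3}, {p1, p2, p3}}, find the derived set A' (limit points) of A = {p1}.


A' = ∅

For each x ∈ X, list the open sets U ∈ τ with x ∈ U, then check whether U ∩ (A ∖ {x}) ≠ ∅ for every such U.
  x = p1: open {p1} ∋ x has {p1} ∩ (A ∖ {p1}) = ∅, so x is NOT a limit point.
  x = p2: open {p2} ∋ x has {p2} ∩ (A ∖ {p2}) = ∅, so x is NOT a limit point.
  x = p3: open {p2, p3} ∋ x has {p2, p3} ∩ (A ∖ {p3}) = ∅, so x is NOT a limit point.
Collecting: A' = ∅.


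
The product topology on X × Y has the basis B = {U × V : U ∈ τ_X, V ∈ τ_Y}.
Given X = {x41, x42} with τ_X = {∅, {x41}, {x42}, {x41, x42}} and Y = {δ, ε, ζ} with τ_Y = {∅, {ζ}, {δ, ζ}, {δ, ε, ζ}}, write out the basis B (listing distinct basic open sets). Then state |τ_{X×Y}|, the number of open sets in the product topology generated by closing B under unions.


Basis B = {∅ × ∅, {x41} × {ζ}, {x42} × {ζ}, {x41} × {δ, ζ}, {x41, x42} × {ζ}, {x42} × {δ, ζ}, {x41} × {δ, ε, ζ}, {x42} × {δ, ε, ζ}, {x41, x42} × {δ, ζ}, {x41, x42} × {δ, ε, ζ}}; |τ_{X×Y}| = 16.

Enumerate products U × V with U ∈ τ_X, V ∈ τ_Y (deduplicated):
  ∅ × ∅ = {} (∅)
  {x41} × {ζ} = {(x41,ζ)}
  {x42} × {ζ} = {(x42,ζ)}
  {x41} × {δ, ζ} = {(x41,δ), (x41,ζ)}
  {x41, x42} × {ζ} = {(x41,ζ), (x42,ζ)}
  {x42} × {δ, ζ} = {(x42,δ), (x42,ζ)}
  {x41} × {δ, ε, ζ} = {(x41,δ), (x41,ε), (x41,ζ)}
  {x42} × {δ, ε, ζ} = {(x42,δ), (x42,ε), (x42,ζ)}
  {x41, x42} × {δ, ζ} = {(x41,δ), (x41,ζ), (x42,δ), (x42,ζ)}
  {x41, x42} × {δ, ε, ζ} = {(x41,δ), (x41,ε), (x41,ζ), (x42,δ), (x42,ε), (x42,ζ)}
These 10 distinct sets form the basis B.
Close under arbitrary unions to get τ_{X×Y}; counting gives |τ_{X×Y}| = 16.


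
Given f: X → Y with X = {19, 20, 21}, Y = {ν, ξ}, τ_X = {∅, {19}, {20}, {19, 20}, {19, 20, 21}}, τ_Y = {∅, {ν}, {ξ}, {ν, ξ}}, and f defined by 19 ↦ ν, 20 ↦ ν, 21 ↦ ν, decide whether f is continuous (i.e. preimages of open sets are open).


f IS continuous.

Compute f^{-1}(U) for each U ∈ τ_Y:
  U = ∅: f^{-1}(U) = ∅ ∈ τ_X ✓.
  U = {ν}: f^{-1}(U) = {19, 20, 21} ∈ τ_X ✓.
  U = {ξ}: f^{-1}(U) = ∅ ∈ τ_X ✓.
  U = {ν, ξ}: f^{-1}(U) = {19, 20, 21} ∈ τ_X ✓.
Every preimage lies in τ_X, so f IS continuous.


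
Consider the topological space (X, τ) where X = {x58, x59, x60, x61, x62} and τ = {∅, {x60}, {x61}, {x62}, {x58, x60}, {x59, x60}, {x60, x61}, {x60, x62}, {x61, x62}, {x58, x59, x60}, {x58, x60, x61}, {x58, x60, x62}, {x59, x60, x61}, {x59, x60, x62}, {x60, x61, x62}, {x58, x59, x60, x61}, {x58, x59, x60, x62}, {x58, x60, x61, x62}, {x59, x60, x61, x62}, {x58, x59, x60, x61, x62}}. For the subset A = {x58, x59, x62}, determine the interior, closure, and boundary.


int(A) = {x62}, cl(A) = {x58, x59, x62}, ∂A = {x58, x59}.

Closed sets in (X, τ) are complements of opens:
  closed(X, τ) = {∅, {x58}, {x59}, {x61}, {x62}, {x58, x59}, {x58, x61}, {x58, x62}, {x59, x61}, {x59, x62}, {x61, x62}, {x58, x59, x60}, {x58, x59, x61}, {x58, x59, x62}, {x58, x61, x62}, {x59, x61, x62}, {x58, x59, x60, x61}, {x58, x59, x60, x62}, {x58, x59, x61, x62}, {x58, x59, x60, x61, x62}}.
int(A) = ⋃ {U ∈ τ : U ⊆ A}. Opens contained in A: ∅, {x62}.
Taking the union of these: int(A) = {x62}.
cl(A) = ⋂ {C closed : A ⊆ C}. Closed sets containing A: {x58, x59, x62}, {x58, x59, x60, x62}, {x58, x59, x61, x62}, {x58, x59, x60, x61, x62}.
Intersecting these: cl(A) = {x58, x59, x62}.
∂A = cl(A) ∖ int(A) = {x58, x59, x62} ∖ {x62} = {x58, x59}.


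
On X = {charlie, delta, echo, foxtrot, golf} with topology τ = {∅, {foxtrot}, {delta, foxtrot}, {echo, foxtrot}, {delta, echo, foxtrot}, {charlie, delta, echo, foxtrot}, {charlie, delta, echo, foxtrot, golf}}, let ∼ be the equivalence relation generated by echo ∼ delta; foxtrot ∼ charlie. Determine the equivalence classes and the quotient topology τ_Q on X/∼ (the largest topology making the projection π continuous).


X/∼ = {[charlie=foxtrot], [delta=echo], [golf]}; |τ_Q| = 3.

Equivalence classes: [charlie=foxtrot], [delta=echo], [golf].
Quotient map π: X → X/∼ sends charlie ↦ [charlie=foxtrot], delta ↦ [delta=echo], echo ↦ [delta=echo], foxtrot ↦ [charlie=foxtrot], golf ↦ [golf].
For each subset V ⊆ X/∼, compute π^{-1}(V) ⊆ X and check whether π^{-1}(V) ∈ τ. V is open in τ_Q iff π^{-1}(V) ∈ τ.
  V = {}: π^{-1}(V) = ∅ ∈ τ ✓.
  V = {[charlie=foxtrot]}: π^{-1}(V) = {charlie, foxtrot} ∉ τ ✗.
  V = {[delta=echo]}: π^{-1}(V) = {delta, echo} ∉ τ ✗.
  V = {[charlie=foxtrot], [delta=echo]}: π^{-1}(V) = {charlie, delta, echo, foxtrot} ∈ τ ✓.
  V = {[golf]}: π^{-1}(V) = {golf} ∉ τ ✗.
  V = {[charlie=foxtrot], [golf]}: π^{-1}(V) = {charlie, foxtrot, golf} ∉ τ ✗.
  V = {[delta=echo], [golf]}: π^{-1}(V) = {delta, echo, golf} ∉ τ ✗.
  V = {[charlie=foxtrot], [delta=echo], [golf]}: π^{-1}(V) = {charlie, delta, echo, foxtrot, golf} ∈ τ ✓.
Open sets in the quotient: τ_Q = {{}, {[charlie=foxtrot], [delta=echo]}, {[charlie=foxtrot], [delta=echo], [golf]}} (3 elements).


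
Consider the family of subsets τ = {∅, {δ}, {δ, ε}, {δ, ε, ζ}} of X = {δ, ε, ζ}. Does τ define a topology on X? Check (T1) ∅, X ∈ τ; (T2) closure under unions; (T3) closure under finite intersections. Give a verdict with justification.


τ IS a topology on X.

Axiom (T1): ∅ ∈ τ? Yes; X ∈ τ? Yes.
Axiom (T2/T3): check pairwise unions and intersections of members of τ.
All pairwise intersections and unions checked — each lies in τ. Therefore τ satisfies (T1), (T2), (T3): it IS a topology on X.


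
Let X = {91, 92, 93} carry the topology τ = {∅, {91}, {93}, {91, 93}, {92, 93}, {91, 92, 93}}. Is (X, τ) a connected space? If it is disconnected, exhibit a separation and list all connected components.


(X, τ) is disconnected; components = [{91}, {92, 93}].

Find clopen sets (U ∈ τ with X ∖ U ∈ τ):
  U = ∅, X ∖ U = {91, 92, 93} — both open, so U is clopen.
  U = {91}, X ∖ U = {92, 93} — both open, so U is clopen.
  U = {92, 93}, X ∖ U = {91} — both open, so U is clopen.
  U = {91, 92, 93}, X ∖ U = ∅ — both open, so U is clopen.
Nontrivial clopen(s) exist: e.g. {91}. So (X, τ) is disconnected.
Compute connected components by grouping points that agree on all clopens:
  component: {91}
  component: {92, 93}


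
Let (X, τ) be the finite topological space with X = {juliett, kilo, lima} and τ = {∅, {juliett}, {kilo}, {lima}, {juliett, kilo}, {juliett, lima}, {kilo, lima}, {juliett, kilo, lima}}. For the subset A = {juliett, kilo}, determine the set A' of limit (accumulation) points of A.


A' = ∅

For each x ∈ X, list the open sets U ∈ τ with x ∈ U, then check whether U ∩ (A ∖ {x}) ≠ ∅ for every such U.
  x = juliett: open {juliett} ∋ x has {juliett} ∩ (A ∖ {juliett}) = ∅, so x is NOT a limit point.
  x = kilo: open {kilo} ∋ x has {kilo} ∩ (A ∖ {kilo}) = ∅, so x is NOT a limit point.
  x = lima: open {lima} ∋ x has {lima} ∩ (A ∖ {lima}) = ∅, so x is NOT a limit point.
Collecting: A' = ∅.


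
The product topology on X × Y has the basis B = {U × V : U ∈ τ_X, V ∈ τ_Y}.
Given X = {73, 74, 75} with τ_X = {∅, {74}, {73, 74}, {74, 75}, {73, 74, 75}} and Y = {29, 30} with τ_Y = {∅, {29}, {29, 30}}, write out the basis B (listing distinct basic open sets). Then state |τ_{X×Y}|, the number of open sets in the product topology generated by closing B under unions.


Basis B = {∅ × ∅, {74} × {29}, {73, 74} × {29}, {74} × {29, 30}, {74, 75} × {29}, {73, 74, 75} × {29}, {73, 74} × {29, 30}, {74, 75} × {29, 30}, {73, 74, 75} × {29, 30}}; |τ_{X×Y}| = 14.

Enumerate products U × V with U ∈ τ_X, V ∈ τ_Y (deduplicated):
  ∅ × ∅ = {} (∅)
  {74} × {29} = {(74,29)}
  {73, 74} × {29} = {(73,29), (74,29)}
  {74} × {29, 30} = {(74,29), (74,30)}
  {74, 75} × {29} = {(74,29), (75,29)}
  {73, 74, 75} × {29} = {(73,29), (74,29), (75,29)}
  {73, 74} × {29, 30} = {(73,29), (73,30), (74,29), (74,30)}
  {74, 75} × {29, 30} = {(74,29), (74,30), (75,29), (75,30)}
  {73, 74, 75} × {29, 30} = {(73,29), (73,30), (74,29), (74,30), (75,29), (75,30)}
These 9 distinct sets form the basis B.
Close under arbitrary unions to get τ_{X×Y}; counting gives |τ_{X×Y}| = 14.


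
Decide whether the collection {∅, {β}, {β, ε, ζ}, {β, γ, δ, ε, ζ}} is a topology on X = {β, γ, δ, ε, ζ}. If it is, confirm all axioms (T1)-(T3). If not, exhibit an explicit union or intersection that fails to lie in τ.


τ IS a topology on X.

Axiom (T1): ∅ ∈ τ? Yes; X ∈ τ? Yes.
Axiom (T2/T3): check pairwise unions and intersections of members of τ.
All pairwise intersections and unions checked — each lies in τ. Therefore τ satisfies (T1), (T2), (T3): it IS a topology on X.


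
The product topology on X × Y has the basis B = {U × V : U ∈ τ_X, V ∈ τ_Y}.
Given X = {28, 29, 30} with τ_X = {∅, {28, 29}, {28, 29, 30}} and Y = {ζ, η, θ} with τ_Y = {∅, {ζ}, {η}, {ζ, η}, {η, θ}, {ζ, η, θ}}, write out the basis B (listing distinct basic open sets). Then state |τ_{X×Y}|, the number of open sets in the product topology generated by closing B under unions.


Basis B = {∅ × ∅, {28, 29} × {ζ}, {28, 29} × {η}, {28, 29, 30} × {ζ}, {28, 29, 30} × {η}, {28, 29} × {ζ, η}, {28, 29} × {η, θ}, {28, 29} × {ζ, η, θ}, {28, 29, 30} × {ζ, η}, {28, 29, 30} × {η, θ}, {28, 29, 30} × {ζ, η, θ}}; |τ_{X×Y}| = 18.

Enumerate products U × V with U ∈ τ_X, V ∈ τ_Y (deduplicated):
  ∅ × ∅ = {} (∅)
  {28, 29} × {ζ} = {(28,ζ), (29,ζ)}
  {28, 29} × {η} = {(28,η), (29,η)}
  {28, 29, 30} × {ζ} = {(28,ζ), (29,ζ), (30,ζ)}
  {28, 29, 30} × {η} = {(28,η), (29,η), (30,η)}
  {28, 29} × {ζ, η} = {(28,ζ), (28,η), (29,ζ), (29,η)}
  {28, 29} × {η, θ} = {(28,η), (28,θ), (29,η), (29,θ)}
  {28, 29} × {ζ, η, θ} = {(28,ζ), (28,η), (28,θ), (29,ζ), (29,η), (29,θ)}
  {28, 29, 30} × {ζ, η} = {(28,ζ), (28,η), (29,ζ), (29,η), (30,ζ), (30,η)}
  {28, 29, 30} × {η, θ} = {(28,η), (28,θ), (29,η), (29,θ), (30,η), (30,θ)}
  {28, 29, 30} × {ζ, η, θ} = {(28,ζ), (28,η), (28,θ), (29,ζ), (29,η), (29,θ), (30,ζ), (30,η), (30,θ)}
These 11 distinct sets form the basis B.
Close under arbitrary unions to get τ_{X×Y}; counting gives |τ_{X×Y}| = 18.


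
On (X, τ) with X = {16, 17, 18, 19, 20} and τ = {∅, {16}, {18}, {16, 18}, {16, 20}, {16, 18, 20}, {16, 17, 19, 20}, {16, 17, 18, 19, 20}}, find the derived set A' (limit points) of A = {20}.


A' = {17, 19}

For each x ∈ X, list the open sets U ∈ τ with x ∈ U, then check whether U ∩ (A ∖ {x}) ≠ ∅ for every such U.
  x = 16: open {16} ∋ x has {16} ∩ (A ∖ {16}) = ∅, so x is NOT a limit point.
  x = 17: opens ∋ x are {16, 17, 19, 20}, {16, 17, 18, 19, 20}; each meets A ∖ {17}, so x IS a limit point.
  x = 18: open {18} ∋ x has {18} ∩ (A ∖ {18}) = ∅, so x is NOT a limit point.
  x = 19: opens ∋ x are {16, 17, 19, 20}, {16, 17, 18, 19, 20}; each meets A ∖ {19}, so x IS a limit point.
  x = 20: open {16, 20} ∋ x has {16, 20} ∩ (A ∖ {20}) = ∅, so x is NOT a limit point.
Collecting: A' = {17, 19}.


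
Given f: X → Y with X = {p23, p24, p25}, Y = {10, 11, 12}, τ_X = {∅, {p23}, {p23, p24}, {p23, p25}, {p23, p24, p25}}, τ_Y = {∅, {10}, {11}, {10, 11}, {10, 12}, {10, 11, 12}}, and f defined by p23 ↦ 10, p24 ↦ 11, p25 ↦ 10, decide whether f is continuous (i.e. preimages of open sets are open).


f is NOT continuous.

Compute f^{-1}(U) for each U ∈ τ_Y:
  U = ∅: f^{-1}(U) = ∅ ∈ τ_X ✓.
  U = {10}: f^{-1}(U) = {p23, p25} ∈ τ_X ✓.
  U = {11}: f^{-1}(U) = {p24} ∉ τ_X ✗.
  U = {10, 11}: f^{-1}(U) = {p23, p24, p25} ∈ τ_X ✓.
  U = {10, 12}: f^{-1}(U) = {p23, p25} ∈ τ_X ✓.
  U = {10, 11, 12}: f^{-1}(U) = {p23, p24, p25} ∈ τ_X ✓.
Found U = {11} with f^{-1}(U) = {p24} not in τ_X. Therefore f is NOT continuous.
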